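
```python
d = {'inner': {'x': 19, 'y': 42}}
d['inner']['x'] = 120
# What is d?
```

After line 1: d = {'inner': {'x': 19, 'y': 42}}
After line 2 (inner x overwritten): d = {'inner': {'x': 120, 'y': 42}}

{'inner': {'x': 120, 'y': 42}}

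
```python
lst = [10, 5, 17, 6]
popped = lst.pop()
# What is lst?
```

[10, 5, 17]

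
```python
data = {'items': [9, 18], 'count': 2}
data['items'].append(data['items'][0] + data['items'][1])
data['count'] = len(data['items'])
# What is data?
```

After line 1: data = {'items': [9, 18], 'count': 2}
After line 2 (append 9 + 18 = 27): data = {'items': [9, 18, 27], 'count': 2}
After line 3 (count = len(items) = 3): data = {'items': [9, 18, 27], 'count': 3}

{'items': [9, 18, 27], 'count': 3}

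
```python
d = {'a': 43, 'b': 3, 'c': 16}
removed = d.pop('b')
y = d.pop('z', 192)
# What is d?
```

After line 1: d = {'a': 43, 'b': 3, 'c': 16}
After line 2 (pop 'b' returns 3): d = {'a': 43, 'c': 16}, removed = 3
After line 3 (pop 'z' missing, returns default 192): d = {'a': 43, 'c': 16}, y = 192

{'a': 43, 'c': 16}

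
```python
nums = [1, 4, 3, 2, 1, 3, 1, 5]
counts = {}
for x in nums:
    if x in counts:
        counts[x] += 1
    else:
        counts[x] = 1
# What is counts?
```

Initial: counts = {}, nums = [1, 4, 3, 2, 1, 3, 1, 5]
See 1: counts = {1: 1}
See 4: counts = {1: 1, 4: 1}
See 3: counts = {1: 1, 4: 1, 3: 1}
See 2: counts = {1: 1, 4: 1, 3: 1, 2: 1}
See 1: counts = {1: 2, 4: 1, 3: 1, 2: 1}
See 3: counts = {1: 2, 4: 1, 3: 2, 2: 1}
See 1: counts = {1: 3, 4: 1, 3: 2, 2: 1}
See 5: counts = {1: 3, 4: 1, 3: 2, 2: 1, 5: 1}

{1: 3, 4: 1, 3: 2, 2: 1, 5: 1}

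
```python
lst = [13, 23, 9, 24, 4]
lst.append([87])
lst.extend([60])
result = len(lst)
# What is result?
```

After line 1: lst = [13, 23, 9, 24, 4]
After line 2 (append adds [87] as single element): lst = [13, 23, 9, 24, 4, [87]]
After line 3 (extend unpacks [60], adds 60): lst = [13, 23, 9, 24, 4, [87], 60]
After line 4: result = len(lst) = 7

7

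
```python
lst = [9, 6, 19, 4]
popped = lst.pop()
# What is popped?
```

4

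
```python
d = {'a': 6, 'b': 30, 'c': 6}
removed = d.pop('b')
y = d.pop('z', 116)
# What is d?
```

After line 1: d = {'a': 6, 'b': 30, 'c': 6}
After line 2 (pop 'b' returns 30): d = {'a': 6, 'c': 6}, removed = 30
After line 3 (pop 'z' missing, returns default 116): d = {'a': 6, 'c': 6}, y = 116

{'a': 6, 'c': 6}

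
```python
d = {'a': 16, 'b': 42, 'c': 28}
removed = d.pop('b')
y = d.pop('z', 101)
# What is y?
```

After line 1: d = {'a': 16, 'b': 42, 'c': 28}
After line 2 (pop 'b' returns 42): d = {'a': 16, 'c': 28}, removed = 42
After line 3 (pop 'z' missing, returns default 101): d = {'a': 16, 'c': 28}, y = 101

101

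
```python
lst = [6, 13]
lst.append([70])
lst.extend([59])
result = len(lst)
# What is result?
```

After line 1: lst = [6, 13]
After line 2 (append adds [70] as single element): lst = [6, 13, [70]]
After line 3 (extend unpacks [59], adds 59): lst = [6, 13, [70], 59]
After line 4: result = len(lst) = 4

4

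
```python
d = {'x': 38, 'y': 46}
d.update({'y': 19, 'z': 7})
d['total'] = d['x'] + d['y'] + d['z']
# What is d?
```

After line 1: d = {'x': 38, 'y': 46}
After line 2 (y overwritten, z added): d = {'x': 38, 'y': 19, 'z': 7}
After line 3 (total = 38 + 19 + 7 = 64): d = {'x': 38, 'y': 19, 'z': 7, 'total': 64}

{'x': 38, 'y': 19, 'z': 7, 'total': 64}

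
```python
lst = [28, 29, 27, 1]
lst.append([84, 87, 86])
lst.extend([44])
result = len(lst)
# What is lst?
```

After line 1: lst = [28, 29, 27, 1]
After line 2 (append adds [84, 87, 86] as single element): lst = [28, 29, 27, 1, [84, 87, 86]]
After line 3 (extend unpacks [44], adds 44): lst = [28, 29, 27, 1, [84, 87, 86], 44]
After line 4: result = len(lst) = 6

[28, 29, 27, 1, [84, 87, 86], 44]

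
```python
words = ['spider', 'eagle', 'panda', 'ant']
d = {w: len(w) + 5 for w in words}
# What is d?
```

{'spider': 11, 'eagle': 10, 'panda': 10, 'ant': 8}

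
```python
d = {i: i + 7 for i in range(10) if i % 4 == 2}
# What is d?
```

{2: 9, 6: 13}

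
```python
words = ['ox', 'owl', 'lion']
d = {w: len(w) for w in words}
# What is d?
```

{'ox': 2, 'owl': 3, 'lion': 4}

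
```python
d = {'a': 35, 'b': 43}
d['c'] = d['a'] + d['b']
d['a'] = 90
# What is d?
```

After line 1: d = {'a': 35, 'b': 43}
After line 2 (d['c'] = 35 + 43): d = {'a': 35, 'b': 43, 'c': 78}
After line 3: d = {'a': 90, 'b': 43, 'c': 78}

{'a': 90, 'b': 43, 'c': 78}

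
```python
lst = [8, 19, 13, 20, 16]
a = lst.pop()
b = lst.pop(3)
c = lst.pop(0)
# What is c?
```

After line 1: lst = [8, 19, 13, 20, 16]
After line 2 (pop() -> a = 16): lst = [8, 19, 13, 20]
After line 3 (pop(3) -> b = 20): lst = [8, 19, 13]
After line 4 (pop(0) -> c = 8): lst = [19, 13]

8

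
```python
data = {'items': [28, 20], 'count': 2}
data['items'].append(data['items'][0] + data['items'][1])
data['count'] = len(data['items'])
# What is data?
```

After line 1: data = {'items': [28, 20], 'count': 2}
After line 2 (append 28 + 20 = 48): data = {'items': [28, 20, 48], 'count': 2}
After line 3 (count = len(items) = 3): data = {'items': [28, 20, 48], 'count': 3}

{'items': [28, 20, 48], 'count': 3}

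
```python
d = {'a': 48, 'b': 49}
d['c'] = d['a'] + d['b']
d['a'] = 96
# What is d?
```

After line 1: d = {'a': 48, 'b': 49}
After line 2 (d['c'] = 48 + 49): d = {'a': 48, 'b': 49, 'c': 97}
After line 3: d = {'a': 96, 'b': 49, 'c': 97}

{'a': 96, 'b': 49, 'c': 97}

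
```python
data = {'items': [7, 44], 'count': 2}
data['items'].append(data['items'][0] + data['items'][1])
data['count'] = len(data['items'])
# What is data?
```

After line 1: data = {'items': [7, 44], 'count': 2}
After line 2 (append 7 + 44 = 51): data = {'items': [7, 44, 51], 'count': 2}
After line 3 (count = len(items) = 3): data = {'items': [7, 44, 51], 'count': 3}

{'items': [7, 44, 51], 'count': 3}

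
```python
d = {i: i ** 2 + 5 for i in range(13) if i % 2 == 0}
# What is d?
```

{0: 5, 2: 9, 4: 21, 6: 41, 8: 69, 10: 105, 12: 149}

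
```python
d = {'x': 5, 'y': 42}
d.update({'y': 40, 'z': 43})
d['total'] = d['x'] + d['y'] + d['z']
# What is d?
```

After line 1: d = {'x': 5, 'y': 42}
After line 2 (y overwritten, z added): d = {'x': 5, 'y': 40, 'z': 43}
After line 3 (total = 5 + 40 + 43 = 88): d = {'x': 5, 'y': 40, 'z': 43, 'total': 88}

{'x': 5, 'y': 40, 'z': 43, 'total': 88}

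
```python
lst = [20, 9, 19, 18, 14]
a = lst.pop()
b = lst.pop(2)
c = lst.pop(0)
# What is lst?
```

After line 1: lst = [20, 9, 19, 18, 14]
After line 2 (pop() -> a = 14): lst = [20, 9, 19, 18]
After line 3 (pop(2) -> b = 19): lst = [20, 9, 18]
After line 4 (pop(0) -> c = 20): lst = [9, 18]

[9, 18]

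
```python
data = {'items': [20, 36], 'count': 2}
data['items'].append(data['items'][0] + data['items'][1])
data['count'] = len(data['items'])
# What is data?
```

After line 1: data = {'items': [20, 36], 'count': 2}
After line 2 (append 20 + 36 = 56): data = {'items': [20, 36, 56], 'count': 2}
After line 3 (count = len(items) = 3): data = {'items': [20, 36, 56], 'count': 3}

{'items': [20, 36, 56], 'count': 3}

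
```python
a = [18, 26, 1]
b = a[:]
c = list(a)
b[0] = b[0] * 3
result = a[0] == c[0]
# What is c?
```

After line 1: a = [18, 26, 1]
After line 2 (b = a[:], copy): a = [18, 26, 1], b = [18, 26, 1]
After line 3 (c = list(a) is a copy, new object): c = [18, 26, 1]
After line 4 (b[0] = 18 * 3 = 54; only b mutates (copy)): a = [18, 26, 1], b = [54, 26, 1], c = [18, 26, 1]
After line 5 (a[0] = 18, c[0] = 18; result = True)

[18, 26, 1]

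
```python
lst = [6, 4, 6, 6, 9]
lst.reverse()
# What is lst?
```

[9, 6, 6, 4, 6]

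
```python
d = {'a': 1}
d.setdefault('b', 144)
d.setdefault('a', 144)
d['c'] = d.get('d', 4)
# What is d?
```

After line 1: d = {'a': 1}
After line 2 (setdefault adds 'b'=144): d = {'a': 1, 'b': 144}
After line 3 (setdefault 'a' no-op, already exists): d = {'a': 1, 'b': 144}
After line 4 (get('d', 4) returns default since 'd' not in d): d = {'a': 1, 'b': 144, 'c': 4}

{'a': 1, 'b': 144, 'c': 4}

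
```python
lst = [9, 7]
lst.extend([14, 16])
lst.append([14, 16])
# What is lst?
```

After line 1: lst = [9, 7]
After line 2 (extend unpacks [14, 16]): lst = [9, 7, 14, 16]
After line 3 (append adds [14, 16] as single element): lst = [9, 7, 14, 16, [14, 16]]

[9, 7, 14, 16, [14, 16]]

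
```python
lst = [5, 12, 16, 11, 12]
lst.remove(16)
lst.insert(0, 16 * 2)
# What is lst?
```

After line 1: lst = [5, 12, 16, 11, 12]
After line 2 (remove first 16): lst = [5, 12, 11, 12]
After line 3 (insert 32 at index 0): lst = [32, 5, 12, 11, 12]

[32, 5, 12, 11, 12]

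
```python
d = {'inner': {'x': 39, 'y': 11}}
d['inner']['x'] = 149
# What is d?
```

After line 1: d = {'inner': {'x': 39, 'y': 11}}
After line 2 (inner x overwritten): d = {'inner': {'x': 149, 'y': 11}}

{'inner': {'x': 149, 'y': 11}}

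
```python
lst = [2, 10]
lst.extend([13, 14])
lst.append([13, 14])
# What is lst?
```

After line 1: lst = [2, 10]
After line 2 (extend unpacks [13, 14]): lst = [2, 10, 13, 14]
After line 3 (append adds [13, 14] as single element): lst = [2, 10, 13, 14, [13, 14]]

[2, 10, 13, 14, [13, 14]]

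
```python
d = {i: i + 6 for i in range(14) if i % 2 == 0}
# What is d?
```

{0: 6, 2: 8, 4: 10, 6: 12, 8: 14, 10: 16, 12: 18}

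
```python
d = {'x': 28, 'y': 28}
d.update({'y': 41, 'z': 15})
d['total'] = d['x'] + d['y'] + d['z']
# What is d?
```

After line 1: d = {'x': 28, 'y': 28}
After line 2 (y overwritten, z added): d = {'x': 28, 'y': 41, 'z': 15}
After line 3 (total = 28 + 41 + 15 = 84): d = {'x': 28, 'y': 41, 'z': 15, 'total': 84}

{'x': 28, 'y': 41, 'z': 15, 'total': 84}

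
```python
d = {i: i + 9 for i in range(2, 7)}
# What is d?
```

{2: 11, 3: 12, 4: 13, 5: 14, 6: 15}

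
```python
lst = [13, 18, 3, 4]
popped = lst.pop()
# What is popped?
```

4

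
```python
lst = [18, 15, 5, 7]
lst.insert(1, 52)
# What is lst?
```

[18, 52, 15, 5, 7]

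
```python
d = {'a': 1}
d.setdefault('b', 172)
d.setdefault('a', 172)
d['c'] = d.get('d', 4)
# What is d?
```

After line 1: d = {'a': 1}
After line 2 (setdefault adds 'b'=172): d = {'a': 1, 'b': 172}
After line 3 (setdefault 'a' no-op, already exists): d = {'a': 1, 'b': 172}
After line 4 (get('d', 4) returns default since 'd' not in d): d = {'a': 1, 'b': 172, 'c': 4}

{'a': 1, 'b': 172, 'c': 4}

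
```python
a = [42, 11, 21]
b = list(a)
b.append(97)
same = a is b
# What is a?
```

After line 1: a = [42, 11, 21]
After line 2 (b = list(a) is a shallow copy, new object): a = [42, 11, 21], b = [42, 11, 21]
After line 3 (append only mutates b): a = [42, 11, 21], b = [42, 11, 21, 97]
After line 4 (same = a is b; different objects -> False): same = False

[42, 11, 21]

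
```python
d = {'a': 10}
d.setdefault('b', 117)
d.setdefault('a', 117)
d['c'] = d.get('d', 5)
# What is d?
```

After line 1: d = {'a': 10}
After line 2 (setdefault adds 'b'=117): d = {'a': 10, 'b': 117}
After line 3 (setdefault 'a' no-op, already exists): d = {'a': 10, 'b': 117}
After line 4 (get('d', 5) returns default since 'd' not in d): d = {'a': 10, 'b': 117, 'c': 5}

{'a': 10, 'b': 117, 'c': 5}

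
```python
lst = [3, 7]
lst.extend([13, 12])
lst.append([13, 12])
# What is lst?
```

After line 1: lst = [3, 7]
After line 2 (extend unpacks [13, 12]): lst = [3, 7, 13, 12]
After line 3 (append adds [13, 12] as single element): lst = [3, 7, 13, 12, [13, 12]]

[3, 7, 13, 12, [13, 12]]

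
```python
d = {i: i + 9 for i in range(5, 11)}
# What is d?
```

{5: 14, 6: 15, 7: 16, 8: 17, 9: 18, 10: 19}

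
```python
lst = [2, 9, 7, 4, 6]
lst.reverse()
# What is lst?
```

[6, 4, 7, 9, 2]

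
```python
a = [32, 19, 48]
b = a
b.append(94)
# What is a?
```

After line 1: a = [32, 19, 48]
After line 2 (b = a is an alias, same object): a = [32, 19, 48], b = [32, 19, 48]
After line 3 (b.append mutates the shared list): a = [32, 19, 48, 94], b = [32, 19, 48, 94]

[32, 19, 48, 94]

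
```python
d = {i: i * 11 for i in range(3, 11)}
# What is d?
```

{3: 33, 4: 44, 5: 55, 6: 66, 7: 77, 8: 88, 9: 99, 10: 110}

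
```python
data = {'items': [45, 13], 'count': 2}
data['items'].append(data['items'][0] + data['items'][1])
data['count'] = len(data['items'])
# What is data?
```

After line 1: data = {'items': [45, 13], 'count': 2}
After line 2 (append 45 + 13 = 58): data = {'items': [45, 13, 58], 'count': 2}
After line 3 (count = len(items) = 3): data = {'items': [45, 13, 58], 'count': 3}

{'items': [45, 13, 58], 'count': 3}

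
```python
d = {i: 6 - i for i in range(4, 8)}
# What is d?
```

{4: 2, 5: 1, 6: 0, 7: -1}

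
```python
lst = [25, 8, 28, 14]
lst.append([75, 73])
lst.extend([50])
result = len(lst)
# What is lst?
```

After line 1: lst = [25, 8, 28, 14]
After line 2 (append adds [75, 73] as single element): lst = [25, 8, 28, 14, [75, 73]]
After line 3 (extend unpacks [50], adds 50): lst = [25, 8, 28, 14, [75, 73], 50]
After line 4: result = len(lst) = 6

[25, 8, 28, 14, [75, 73], 50]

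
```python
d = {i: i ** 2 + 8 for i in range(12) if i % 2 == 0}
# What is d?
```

{0: 8, 2: 12, 4: 24, 6: 44, 8: 72, 10: 108}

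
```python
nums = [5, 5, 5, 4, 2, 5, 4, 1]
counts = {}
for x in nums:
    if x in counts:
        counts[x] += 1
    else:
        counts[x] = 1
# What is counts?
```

Initial: counts = {}, nums = [5, 5, 5, 4, 2, 5, 4, 1]
See 5: counts = {5: 1}
See 5: counts = {5: 2}
See 5: counts = {5: 3}
See 4: counts = {5: 3, 4: 1}
See 2: counts = {5: 3, 4: 1, 2: 1}
See 5: counts = {5: 4, 4: 1, 2: 1}
See 4: counts = {5: 4, 4: 2, 2: 1}
See 1: counts = {5: 4, 4: 2, 2: 1, 1: 1}

{5: 4, 4: 2, 2: 1, 1: 1}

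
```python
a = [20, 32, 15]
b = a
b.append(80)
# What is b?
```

After line 1: a = [20, 32, 15]
After line 2 (b = a is an alias, same object): a = [20, 32, 15], b = [20, 32, 15]
After line 3 (b.append mutates the shared list): a = [20, 32, 15, 80], b = [20, 32, 15, 80]

[20, 32, 15, 80]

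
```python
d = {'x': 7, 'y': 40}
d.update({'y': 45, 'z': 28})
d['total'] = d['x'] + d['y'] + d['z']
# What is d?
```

After line 1: d = {'x': 7, 'y': 40}
After line 2 (y overwritten, z added): d = {'x': 7, 'y': 45, 'z': 28}
After line 3 (total = 7 + 45 + 28 = 80): d = {'x': 7, 'y': 45, 'z': 28, 'total': 80}

{'x': 7, 'y': 45, 'z': 28, 'total': 80}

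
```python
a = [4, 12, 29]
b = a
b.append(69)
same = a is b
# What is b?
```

After line 1: a = [4, 12, 29]
After line 2 (b = a is an alias, same object): a = [4, 12, 29], b = [4, 12, 29]
After line 3 (b.append mutates the shared list): a = [4, 12, 29, 69], b = [4, 12, 29, 69]
After line 4 (same = a is b; same object -> True): same = True

[4, 12, 29, 69]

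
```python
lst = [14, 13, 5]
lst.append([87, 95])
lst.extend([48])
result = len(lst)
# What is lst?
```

After line 1: lst = [14, 13, 5]
After line 2 (append adds [87, 95] as single element): lst = [14, 13, 5, [87, 95]]
After line 3 (extend unpacks [48], adds 48): lst = [14, 13, 5, [87, 95], 48]
After line 4: result = len(lst) = 5

[14, 13, 5, [87, 95], 48]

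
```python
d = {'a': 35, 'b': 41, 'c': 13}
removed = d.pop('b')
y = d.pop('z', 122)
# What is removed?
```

After line 1: d = {'a': 35, 'b': 41, 'c': 13}
After line 2 (pop 'b' returns 41): d = {'a': 35, 'c': 13}, removed = 41
After line 3 (pop 'z' missing, returns default 122): d = {'a': 35, 'c': 13}, y = 122

41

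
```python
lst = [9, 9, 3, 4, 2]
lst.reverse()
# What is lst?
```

[2, 4, 3, 9, 9]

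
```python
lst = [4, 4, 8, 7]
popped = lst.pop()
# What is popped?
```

7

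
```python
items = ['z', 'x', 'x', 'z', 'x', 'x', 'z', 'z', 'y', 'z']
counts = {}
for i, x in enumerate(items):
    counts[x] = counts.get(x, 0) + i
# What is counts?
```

Initial: counts = {}, items = ['z', 'x', 'x', 'z', 'x', 'x', 'z', 'z', 'y', 'z']
i=0, x='z': counts = {'z': 0}
i=1, x='x': counts = {'z': 0, 'x': 1}
i=2, x='x': counts = {'z': 0, 'x': 3}
i=3, x='z': counts = {'z': 3, 'x': 3}
i=4, x='x': counts = {'z': 3, 'x': 7}
i=5, x='x': counts = {'z': 3, 'x': 12}
i=6, x='z': counts = {'z': 9, 'x': 12}
i=7, x='z': counts = {'z': 16, 'x': 12}
i=8, x='y': counts = {'z': 16, 'x': 12, 'y': 8}
i=9, x='z': counts = {'z': 25, 'x': 12, 'y': 8}

{'z': 25, 'x': 12, 'y': 8}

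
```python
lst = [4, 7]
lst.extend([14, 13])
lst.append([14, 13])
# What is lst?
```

After line 1: lst = [4, 7]
After line 2 (extend unpacks [14, 13]): lst = [4, 7, 14, 13]
After line 3 (append adds [14, 13] as single element): lst = [4, 7, 14, 13, [14, 13]]

[4, 7, 14, 13, [14, 13]]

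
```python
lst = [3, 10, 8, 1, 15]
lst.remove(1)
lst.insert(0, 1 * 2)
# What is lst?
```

After line 1: lst = [3, 10, 8, 1, 15]
After line 2 (remove first 1): lst = [3, 10, 8, 15]
After line 3 (insert 2 at index 0): lst = [2, 3, 10, 8, 15]

[2, 3, 10, 8, 15]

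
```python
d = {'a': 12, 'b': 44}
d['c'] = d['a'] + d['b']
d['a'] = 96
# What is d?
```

After line 1: d = {'a': 12, 'b': 44}
After line 2 (d['c'] = 12 + 44): d = {'a': 12, 'b': 44, 'c': 56}
After line 3: d = {'a': 96, 'b': 44, 'c': 56}

{'a': 96, 'b': 44, 'c': 56}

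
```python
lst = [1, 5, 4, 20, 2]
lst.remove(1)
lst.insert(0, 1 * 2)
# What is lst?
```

After line 1: lst = [1, 5, 4, 20, 2]
After line 2 (remove first 1): lst = [5, 4, 20, 2]
After line 3 (insert 2 at index 0): lst = [2, 5, 4, 20, 2]

[2, 5, 4, 20, 2]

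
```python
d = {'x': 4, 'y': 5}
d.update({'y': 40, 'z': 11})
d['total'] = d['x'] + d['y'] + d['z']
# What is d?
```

After line 1: d = {'x': 4, 'y': 5}
After line 2 (y overwritten, z added): d = {'x': 4, 'y': 40, 'z': 11}
After line 3 (total = 4 + 40 + 11 = 55): d = {'x': 4, 'y': 40, 'z': 11, 'total': 55}

{'x': 4, 'y': 40, 'z': 11, 'total': 55}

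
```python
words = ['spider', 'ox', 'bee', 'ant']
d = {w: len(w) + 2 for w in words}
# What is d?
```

{'spider': 8, 'ox': 4, 'bee': 5, 'ant': 5}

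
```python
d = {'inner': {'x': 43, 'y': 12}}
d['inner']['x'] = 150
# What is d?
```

After line 1: d = {'inner': {'x': 43, 'y': 12}}
After line 2 (inner x overwritten): d = {'inner': {'x': 150, 'y': 12}}

{'inner': {'x': 150, 'y': 12}}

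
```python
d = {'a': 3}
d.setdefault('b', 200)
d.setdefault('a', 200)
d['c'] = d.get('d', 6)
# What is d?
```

After line 1: d = {'a': 3}
After line 2 (setdefault adds 'b'=200): d = {'a': 3, 'b': 200}
After line 3 (setdefault 'a' no-op, already exists): d = {'a': 3, 'b': 200}
After line 4 (get('d', 6) returns default since 'd' not in d): d = {'a': 3, 'b': 200, 'c': 6}

{'a': 3, 'b': 200, 'c': 6}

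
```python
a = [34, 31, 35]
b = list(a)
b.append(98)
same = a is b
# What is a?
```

After line 1: a = [34, 31, 35]
After line 2 (b = list(a) is a shallow copy, new object): a = [34, 31, 35], b = [34, 31, 35]
After line 3 (append only mutates b): a = [34, 31, 35], b = [34, 31, 35, 98]
After line 4 (same = a is b; different objects -> False): same = False

[34, 31, 35]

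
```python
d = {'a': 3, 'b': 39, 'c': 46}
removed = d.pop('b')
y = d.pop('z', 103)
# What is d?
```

After line 1: d = {'a': 3, 'b': 39, 'c': 46}
After line 2 (pop 'b' returns 39): d = {'a': 3, 'c': 46}, removed = 39
After line 3 (pop 'z' missing, returns default 103): d = {'a': 3, 'c': 46}, y = 103

{'a': 3, 'c': 46}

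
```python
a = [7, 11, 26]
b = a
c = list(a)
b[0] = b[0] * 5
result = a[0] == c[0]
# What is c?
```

After line 1: a = [7, 11, 26]
After line 2 (b = a, alias): a = [7, 11, 26], b = [7, 11, 26]
After line 3 (c = list(a) is a copy, new object): c = [7, 11, 26]
After line 4 (b[0] = 7 * 5 = 35; mutates shared a/b): a = b = [35, 11, 26], c = [7, 11, 26]
After line 5 (a[0] = 35, c[0] = 7; result = False)

[7, 11, 26]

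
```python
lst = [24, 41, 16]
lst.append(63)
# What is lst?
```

[24, 41, 16, 63]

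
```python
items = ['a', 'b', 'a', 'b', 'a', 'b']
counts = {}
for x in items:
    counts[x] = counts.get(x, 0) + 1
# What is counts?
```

Initial: counts = {}, items = ['a', 'b', 'a', 'b', 'a', 'b']
See 'a': counts = {'a': 1}
See 'b': counts = {'a': 1, 'b': 1}
See 'a': counts = {'a': 2, 'b': 1}
See 'b': counts = {'a': 2, 'b': 2}
See 'a': counts = {'a': 3, 'b': 2}
See 'b': counts = {'a': 3, 'b': 3}

{'a': 3, 'b': 3}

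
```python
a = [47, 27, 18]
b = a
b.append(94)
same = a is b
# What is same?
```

After line 1: a = [47, 27, 18]
After line 2 (b = a is an alias, same object): a = [47, 27, 18], b = [47, 27, 18]
After line 3 (b.append mutates the shared list): a = [47, 27, 18, 94], b = [47, 27, 18, 94]
After line 4 (same = a is b; same object -> True): same = True

True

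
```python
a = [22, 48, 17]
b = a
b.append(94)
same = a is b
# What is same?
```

After line 1: a = [22, 48, 17]
After line 2 (b = a is an alias, same object): a = [22, 48, 17], b = [22, 48, 17]
After line 3 (b.append mutates the shared list): a = [22, 48, 17, 94], b = [22, 48, 17, 94]
After line 4 (same = a is b; same object -> True): same = True

True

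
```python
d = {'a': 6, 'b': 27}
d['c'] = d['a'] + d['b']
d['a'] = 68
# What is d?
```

After line 1: d = {'a': 6, 'b': 27}
After line 2 (d['c'] = 6 + 27): d = {'a': 6, 'b': 27, 'c': 33}
After line 3: d = {'a': 68, 'b': 27, 'c': 33}

{'a': 68, 'b': 27, 'c': 33}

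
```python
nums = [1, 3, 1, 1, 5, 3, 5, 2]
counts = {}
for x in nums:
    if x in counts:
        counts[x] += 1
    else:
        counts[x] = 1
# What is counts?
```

Initial: counts = {}, nums = [1, 3, 1, 1, 5, 3, 5, 2]
See 1: counts = {1: 1}
See 3: counts = {1: 1, 3: 1}
See 1: counts = {1: 2, 3: 1}
See 1: counts = {1: 3, 3: 1}
See 5: counts = {1: 3, 3: 1, 5: 1}
See 3: counts = {1: 3, 3: 2, 5: 1}
See 5: counts = {1: 3, 3: 2, 5: 2}
See 2: counts = {1: 3, 3: 2, 5: 2, 2: 1}

{1: 3, 3: 2, 5: 2, 2: 1}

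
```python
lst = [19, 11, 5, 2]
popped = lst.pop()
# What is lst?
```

[19, 11, 5]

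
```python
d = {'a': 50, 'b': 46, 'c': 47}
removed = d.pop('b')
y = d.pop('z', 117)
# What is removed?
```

After line 1: d = {'a': 50, 'b': 46, 'c': 47}
After line 2 (pop 'b' returns 46): d = {'a': 50, 'c': 47}, removed = 46
After line 3 (pop 'z' missing, returns default 117): d = {'a': 50, 'c': 47}, y = 117

46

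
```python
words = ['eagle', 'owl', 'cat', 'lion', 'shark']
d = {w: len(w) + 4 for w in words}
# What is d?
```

{'eagle': 9, 'owl': 7, 'cat': 7, 'lion': 8, 'shark': 9}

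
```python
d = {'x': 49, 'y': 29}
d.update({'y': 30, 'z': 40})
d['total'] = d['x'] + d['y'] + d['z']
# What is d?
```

After line 1: d = {'x': 49, 'y': 29}
After line 2 (y overwritten, z added): d = {'x': 49, 'y': 30, 'z': 40}
After line 3 (total = 49 + 30 + 40 = 119): d = {'x': 49, 'y': 30, 'z': 40, 'total': 119}

{'x': 49, 'y': 30, 'z': 40, 'total': 119}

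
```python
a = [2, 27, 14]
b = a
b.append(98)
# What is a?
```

After line 1: a = [2, 27, 14]
After line 2 (b = a is an alias, same object): a = [2, 27, 14], b = [2, 27, 14]
After line 3 (b.append mutates the shared list): a = [2, 27, 14, 98], b = [2, 27, 14, 98]

[2, 27, 14, 98]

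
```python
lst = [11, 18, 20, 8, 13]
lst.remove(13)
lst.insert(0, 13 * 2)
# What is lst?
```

After line 1: lst = [11, 18, 20, 8, 13]
After line 2 (remove first 13): lst = [11, 18, 20, 8]
After line 3 (insert 26 at index 0): lst = [26, 11, 18, 20, 8]

[26, 11, 18, 20, 8]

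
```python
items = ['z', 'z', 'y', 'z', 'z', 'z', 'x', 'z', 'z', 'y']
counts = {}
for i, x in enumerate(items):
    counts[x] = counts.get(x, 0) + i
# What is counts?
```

Initial: counts = {}, items = ['z', 'z', 'y', 'z', 'z', 'z', 'x', 'z', 'z', 'y']
i=0, x='z': counts = {'z': 0}
i=1, x='z': counts = {'z': 1}
i=2, x='y': counts = {'z': 1, 'y': 2}
i=3, x='z': counts = {'z': 4, 'y': 2}
i=4, x='z': counts = {'z': 8, 'y': 2}
i=5, x='z': counts = {'z': 13, 'y': 2}
i=6, x='x': counts = {'z': 13, 'y': 2, 'x': 6}
i=7, x='z': counts = {'z': 20, 'y': 2, 'x': 6}
i=8, x='z': counts = {'z': 28, 'y': 2, 'x': 6}
i=9, x='y': counts = {'z': 28, 'y': 11, 'x': 6}

{'z': 28, 'y': 11, 'x': 6}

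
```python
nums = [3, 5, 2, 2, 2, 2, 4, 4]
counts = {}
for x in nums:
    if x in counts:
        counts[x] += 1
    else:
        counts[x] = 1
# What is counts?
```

Initial: counts = {}, nums = [3, 5, 2, 2, 2, 2, 4, 4]
See 3: counts = {3: 1}
See 5: counts = {3: 1, 5: 1}
See 2: counts = {3: 1, 5: 1, 2: 1}
See 2: counts = {3: 1, 5: 1, 2: 2}
See 2: counts = {3: 1, 5: 1, 2: 3}
See 2: counts = {3: 1, 5: 1, 2: 4}
See 4: counts = {3: 1, 5: 1, 2: 4, 4: 1}
See 4: counts = {3: 1, 5: 1, 2: 4, 4: 2}

{3: 1, 5: 1, 2: 4, 4: 2}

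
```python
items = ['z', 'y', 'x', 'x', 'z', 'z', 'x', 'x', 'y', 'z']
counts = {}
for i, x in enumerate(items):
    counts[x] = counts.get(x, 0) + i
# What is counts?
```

Initial: counts = {}, items = ['z', 'y', 'x', 'x', 'z', 'z', 'x', 'x', 'y', 'z']
i=0, x='z': counts = {'z': 0}
i=1, x='y': counts = {'z': 0, 'y': 1}
i=2, x='x': counts = {'z': 0, 'y': 1, 'x': 2}
i=3, x='x': counts = {'z': 0, 'y': 1, 'x': 5}
i=4, x='z': counts = {'z': 4, 'y': 1, 'x': 5}
i=5, x='z': counts = {'z': 9, 'y': 1, 'x': 5}
i=6, x='x': counts = {'z': 9, 'y': 1, 'x': 11}
i=7, x='x': counts = {'z': 9, 'y': 1, 'x': 18}
i=8, x='y': counts = {'z': 9, 'y': 9, 'x': 18}
i=9, x='z': counts = {'z': 18, 'y': 9, 'x': 18}

{'z': 18, 'y': 9, 'x': 18}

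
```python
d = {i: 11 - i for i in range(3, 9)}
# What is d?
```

{3: 8, 4: 7, 5: 6, 6: 5, 7: 4, 8: 3}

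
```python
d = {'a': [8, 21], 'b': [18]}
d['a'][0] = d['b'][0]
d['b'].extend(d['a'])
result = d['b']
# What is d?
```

After line 1: d = {'a': [8, 21], 'b': [18]}
After line 2 (a[0] = b[0] = 18): d = {'a': [18, 21], 'b': [18]}
After line 3 (b.extend(a) appends [18, 21]): d = {'a': [18, 21], 'b': [18, 18, 21]}
After line 4: result = d['b'] = [18, 18, 21]

{'a': [18, 21], 'b': [18, 18, 21]}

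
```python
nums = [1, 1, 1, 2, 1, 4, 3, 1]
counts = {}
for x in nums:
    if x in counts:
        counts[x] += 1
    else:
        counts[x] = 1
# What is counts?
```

Initial: counts = {}, nums = [1, 1, 1, 2, 1, 4, 3, 1]
See 1: counts = {1: 1}
See 1: counts = {1: 2}
See 1: counts = {1: 3}
See 2: counts = {1: 3, 2: 1}
See 1: counts = {1: 4, 2: 1}
See 4: counts = {1: 4, 2: 1, 4: 1}
See 3: counts = {1: 4, 2: 1, 4: 1, 3: 1}
See 1: counts = {1: 5, 2: 1, 4: 1, 3: 1}

{1: 5, 2: 1, 4: 1, 3: 1}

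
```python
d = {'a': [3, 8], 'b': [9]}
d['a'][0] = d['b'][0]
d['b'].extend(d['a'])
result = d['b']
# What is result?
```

After line 1: d = {'a': [3, 8], 'b': [9]}
After line 2 (a[0] = b[0] = 9): d = {'a': [9, 8], 'b': [9]}
After line 3 (b.extend(a) appends [9, 8]): d = {'a': [9, 8], 'b': [9, 9, 8]}
After line 4: result = d['b'] = [9, 9, 8]

[9, 9, 8]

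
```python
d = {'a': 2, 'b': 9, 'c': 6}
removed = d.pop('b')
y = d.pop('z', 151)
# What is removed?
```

After line 1: d = {'a': 2, 'b': 9, 'c': 6}
After line 2 (pop 'b' returns 9): d = {'a': 2, 'c': 6}, removed = 9
After line 3 (pop 'z' missing, returns default 151): d = {'a': 2, 'c': 6}, y = 151

9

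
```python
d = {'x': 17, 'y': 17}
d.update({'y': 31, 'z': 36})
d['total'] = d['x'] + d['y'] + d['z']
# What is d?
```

After line 1: d = {'x': 17, 'y': 17}
After line 2 (y overwritten, z added): d = {'x': 17, 'y': 31, 'z': 36}
After line 3 (total = 17 + 31 + 36 = 84): d = {'x': 17, 'y': 31, 'z': 36, 'total': 84}

{'x': 17, 'y': 31, 'z': 36, 'total': 84}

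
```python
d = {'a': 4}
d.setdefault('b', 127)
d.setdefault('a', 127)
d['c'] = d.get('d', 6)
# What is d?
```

After line 1: d = {'a': 4}
After line 2 (setdefault adds 'b'=127): d = {'a': 4, 'b': 127}
After line 3 (setdefault 'a' no-op, already exists): d = {'a': 4, 'b': 127}
After line 4 (get('d', 6) returns default since 'd' not in d): d = {'a': 4, 'b': 127, 'c': 6}

{'a': 4, 'b': 127, 'c': 6}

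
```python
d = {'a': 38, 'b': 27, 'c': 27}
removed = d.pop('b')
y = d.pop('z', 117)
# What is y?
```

After line 1: d = {'a': 38, 'b': 27, 'c': 27}
After line 2 (pop 'b' returns 27): d = {'a': 38, 'c': 27}, removed = 27
After line 3 (pop 'z' missing, returns default 117): d = {'a': 38, 'c': 27}, y = 117

117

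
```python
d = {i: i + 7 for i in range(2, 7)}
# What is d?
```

{2: 9, 3: 10, 4: 11, 5: 12, 6: 13}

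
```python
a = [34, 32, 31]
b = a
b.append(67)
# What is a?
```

After line 1: a = [34, 32, 31]
After line 2 (b = a is an alias, same object): a = [34, 32, 31], b = [34, 32, 31]
After line 3 (b.append mutates the shared list): a = [34, 32, 31, 67], b = [34, 32, 31, 67]

[34, 32, 31, 67]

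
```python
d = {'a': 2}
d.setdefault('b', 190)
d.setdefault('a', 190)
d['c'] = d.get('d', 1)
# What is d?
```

After line 1: d = {'a': 2}
After line 2 (setdefault adds 'b'=190): d = {'a': 2, 'b': 190}
After line 3 (setdefault 'a' no-op, already exists): d = {'a': 2, 'b': 190}
After line 4 (get('d', 1) returns default since 'd' not in d): d = {'a': 2, 'b': 190, 'c': 1}

{'a': 2, 'b': 190, 'c': 1}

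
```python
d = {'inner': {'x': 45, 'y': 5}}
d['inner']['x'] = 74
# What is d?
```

After line 1: d = {'inner': {'x': 45, 'y': 5}}
After line 2 (inner x overwritten): d = {'inner': {'x': 74, 'y': 5}}

{'inner': {'x': 74, 'y': 5}}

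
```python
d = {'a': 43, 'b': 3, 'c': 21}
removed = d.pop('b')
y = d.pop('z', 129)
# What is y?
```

After line 1: d = {'a': 43, 'b': 3, 'c': 21}
After line 2 (pop 'b' returns 3): d = {'a': 43, 'c': 21}, removed = 3
After line 3 (pop 'z' missing, returns default 129): d = {'a': 43, 'c': 21}, y = 129

129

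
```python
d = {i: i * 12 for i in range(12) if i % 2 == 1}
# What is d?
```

{1: 12, 3: 36, 5: 60, 7: 84, 9: 108, 11: 132}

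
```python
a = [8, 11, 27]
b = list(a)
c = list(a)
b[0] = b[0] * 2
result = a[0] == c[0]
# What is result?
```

After line 1: a = [8, 11, 27]
After line 2 (b = list(a), copy): a = [8, 11, 27], b = [8, 11, 27]
After line 3 (c = list(a) is a copy, new object): c = [8, 11, 27]
After line 4 (b[0] = 8 * 2 = 16; only b mutates (copy)): a = [8, 11, 27], b = [16, 11, 27], c = [8, 11, 27]
After line 5 (a[0] = 8, c[0] = 8; result = True)

True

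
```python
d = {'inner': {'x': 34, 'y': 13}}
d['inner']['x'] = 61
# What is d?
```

After line 1: d = {'inner': {'x': 34, 'y': 13}}
After line 2 (inner x overwritten): d = {'inner': {'x': 61, 'y': 13}}

{'inner': {'x': 61, 'y': 13}}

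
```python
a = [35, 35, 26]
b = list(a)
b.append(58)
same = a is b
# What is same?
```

After line 1: a = [35, 35, 26]
After line 2 (b = list(a) is a shallow copy, new object): a = [35, 35, 26], b = [35, 35, 26]
After line 3 (append only mutates b): a = [35, 35, 26], b = [35, 35, 26, 58]
After line 4 (same = a is b; different objects -> False): same = False

False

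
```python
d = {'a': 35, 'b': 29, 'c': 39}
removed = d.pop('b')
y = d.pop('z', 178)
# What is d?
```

After line 1: d = {'a': 35, 'b': 29, 'c': 39}
After line 2 (pop 'b' returns 29): d = {'a': 35, 'c': 39}, removed = 29
After line 3 (pop 'z' missing, returns default 178): d = {'a': 35, 'c': 39}, y = 178

{'a': 35, 'c': 39}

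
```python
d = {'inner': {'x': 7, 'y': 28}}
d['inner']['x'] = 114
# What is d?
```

After line 1: d = {'inner': {'x': 7, 'y': 28}}
After line 2 (inner x overwritten): d = {'inner': {'x': 114, 'y': 28}}

{'inner': {'x': 114, 'y': 28}}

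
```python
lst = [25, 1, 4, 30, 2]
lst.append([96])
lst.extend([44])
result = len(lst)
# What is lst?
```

After line 1: lst = [25, 1, 4, 30, 2]
After line 2 (append adds [96] as single element): lst = [25, 1, 4, 30, 2, [96]]
After line 3 (extend unpacks [44], adds 44): lst = [25, 1, 4, 30, 2, [96], 44]
After line 4: result = len(lst) = 7

[25, 1, 4, 30, 2, [96], 44]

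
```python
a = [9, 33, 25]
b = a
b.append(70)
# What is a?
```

After line 1: a = [9, 33, 25]
After line 2 (b = a is an alias, same object): a = [9, 33, 25], b = [9, 33, 25]
After line 3 (b.append mutates the shared list): a = [9, 33, 25, 70], b = [9, 33, 25, 70]

[9, 33, 25, 70]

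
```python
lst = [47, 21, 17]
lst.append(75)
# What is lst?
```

[47, 21, 17, 75]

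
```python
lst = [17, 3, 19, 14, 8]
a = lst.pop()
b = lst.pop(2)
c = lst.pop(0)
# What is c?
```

After line 1: lst = [17, 3, 19, 14, 8]
After line 2 (pop() -> a = 8): lst = [17, 3, 19, 14]
After line 3 (pop(2) -> b = 19): lst = [17, 3, 14]
After line 4 (pop(0) -> c = 17): lst = [3, 14]

17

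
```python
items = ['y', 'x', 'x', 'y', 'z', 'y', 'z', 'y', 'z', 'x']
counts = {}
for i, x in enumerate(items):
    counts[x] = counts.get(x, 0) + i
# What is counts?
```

Initial: counts = {}, items = ['y', 'x', 'x', 'y', 'z', 'y', 'z', 'y', 'z', 'x']
i=0, x='y': counts = {'y': 0}
i=1, x='x': counts = {'y': 0, 'x': 1}
i=2, x='x': counts = {'y': 0, 'x': 3}
i=3, x='y': counts = {'y': 3, 'x': 3}
i=4, x='z': counts = {'y': 3, 'x': 3, 'z': 4}
i=5, x='y': counts = {'y': 8, 'x': 3, 'z': 4}
i=6, x='z': counts = {'y': 8, 'x': 3, 'z': 10}
i=7, x='y': counts = {'y': 15, 'x': 3, 'z': 10}
i=8, x='z': counts = {'y': 15, 'x': 3, 'z': 18}
i=9, x='x': counts = {'y': 15, 'x': 12, 'z': 18}

{'y': 15, 'x': 12, 'z': 18}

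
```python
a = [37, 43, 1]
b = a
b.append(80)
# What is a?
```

After line 1: a = [37, 43, 1]
After line 2 (b = a is an alias, same object): a = [37, 43, 1], b = [37, 43, 1]
After line 3 (b.append mutates the shared list): a = [37, 43, 1, 80], b = [37, 43, 1, 80]

[37, 43, 1, 80]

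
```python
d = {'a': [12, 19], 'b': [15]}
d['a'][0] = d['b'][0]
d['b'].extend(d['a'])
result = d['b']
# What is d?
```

After line 1: d = {'a': [12, 19], 'b': [15]}
After line 2 (a[0] = b[0] = 15): d = {'a': [15, 19], 'b': [15]}
After line 3 (b.extend(a) appends [15, 19]): d = {'a': [15, 19], 'b': [15, 15, 19]}
After line 4: result = d['b'] = [15, 15, 19]

{'a': [15, 19], 'b': [15, 15, 19]}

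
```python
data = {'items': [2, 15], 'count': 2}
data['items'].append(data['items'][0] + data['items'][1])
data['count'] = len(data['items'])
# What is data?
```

After line 1: data = {'items': [2, 15], 'count': 2}
After line 2 (append 2 + 15 = 17): data = {'items': [2, 15, 17], 'count': 2}
After line 3 (count = len(items) = 3): data = {'items': [2, 15, 17], 'count': 3}

{'items': [2, 15, 17], 'count': 3}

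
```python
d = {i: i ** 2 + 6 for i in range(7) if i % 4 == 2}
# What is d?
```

{2: 10, 6: 42}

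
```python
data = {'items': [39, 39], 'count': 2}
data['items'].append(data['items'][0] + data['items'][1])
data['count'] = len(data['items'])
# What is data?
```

After line 1: data = {'items': [39, 39], 'count': 2}
After line 2 (append 39 + 39 = 78): data = {'items': [39, 39, 78], 'count': 2}
After line 3 (count = len(items) = 3): data = {'items': [39, 39, 78], 'count': 3}

{'items': [39, 39, 78], 'count': 3}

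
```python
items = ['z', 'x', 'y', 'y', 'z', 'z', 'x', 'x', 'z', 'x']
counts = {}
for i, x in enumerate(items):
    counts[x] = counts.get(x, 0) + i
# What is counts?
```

Initial: counts = {}, items = ['z', 'x', 'y', 'y', 'z', 'z', 'x', 'x', 'z', 'x']
i=0, x='z': counts = {'z': 0}
i=1, x='x': counts = {'z': 0, 'x': 1}
i=2, x='y': counts = {'z': 0, 'x': 1, 'y': 2}
i=3, x='y': counts = {'z': 0, 'x': 1, 'y': 5}
i=4, x='z': counts = {'z': 4, 'x': 1, 'y': 5}
i=5, x='z': counts = {'z': 9, 'x': 1, 'y': 5}
i=6, x='x': counts = {'z': 9, 'x': 7, 'y': 5}
i=7, x='x': counts = {'z': 9, 'x': 14, 'y': 5}
i=8, x='z': counts = {'z': 17, 'x': 14, 'y': 5}
i=9, x='x': counts = {'z': 17, 'x': 23, 'y': 5}

{'z': 17, 'x': 23, 'y': 5}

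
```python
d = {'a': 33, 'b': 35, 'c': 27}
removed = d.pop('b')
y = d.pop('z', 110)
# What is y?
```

After line 1: d = {'a': 33, 'b': 35, 'c': 27}
After line 2 (pop 'b' returns 35): d = {'a': 33, 'c': 27}, removed = 35
After line 3 (pop 'z' missing, returns default 110): d = {'a': 33, 'c': 27}, y = 110

110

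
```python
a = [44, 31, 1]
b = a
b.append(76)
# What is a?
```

After line 1: a = [44, 31, 1]
After line 2 (b = a is an alias, same object): a = [44, 31, 1], b = [44, 31, 1]
After line 3 (b.append mutates the shared list): a = [44, 31, 1, 76], b = [44, 31, 1, 76]

[44, 31, 1, 76]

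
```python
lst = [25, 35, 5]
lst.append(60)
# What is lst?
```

[25, 35, 5, 60]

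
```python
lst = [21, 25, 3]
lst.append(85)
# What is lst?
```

[21, 25, 3, 85]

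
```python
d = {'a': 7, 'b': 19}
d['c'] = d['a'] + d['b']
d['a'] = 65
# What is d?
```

After line 1: d = {'a': 7, 'b': 19}
After line 2 (d['c'] = 7 + 19): d = {'a': 7, 'b': 19, 'c': 26}
After line 3: d = {'a': 65, 'b': 19, 'c': 26}

{'a': 65, 'b': 19, 'c': 26}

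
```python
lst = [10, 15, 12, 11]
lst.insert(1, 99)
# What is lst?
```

[10, 99, 15, 12, 11]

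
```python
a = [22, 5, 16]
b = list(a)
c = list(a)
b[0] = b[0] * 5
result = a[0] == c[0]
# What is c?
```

After line 1: a = [22, 5, 16]
After line 2 (b = list(a), copy): a = [22, 5, 16], b = [22, 5, 16]
After line 3 (c = list(a) is a copy, new object): c = [22, 5, 16]
After line 4 (b[0] = 22 * 5 = 110; only b mutates (copy)): a = [22, 5, 16], b = [110, 5, 16], c = [22, 5, 16]
After line 5 (a[0] = 22, c[0] = 22; result = True)

[22, 5, 16]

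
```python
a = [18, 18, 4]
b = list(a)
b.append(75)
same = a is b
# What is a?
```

After line 1: a = [18, 18, 4]
After line 2 (b = list(a) is a shallow copy, new object): a = [18, 18, 4], b = [18, 18, 4]
After line 3 (append only mutates b): a = [18, 18, 4], b = [18, 18, 4, 75]
After line 4 (same = a is b; different objects -> False): same = False

[18, 18, 4]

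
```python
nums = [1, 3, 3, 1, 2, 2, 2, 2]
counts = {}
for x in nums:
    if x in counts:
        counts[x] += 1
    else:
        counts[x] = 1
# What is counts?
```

Initial: counts = {}, nums = [1, 3, 3, 1, 2, 2, 2, 2]
See 1: counts = {1: 1}
See 3: counts = {1: 1, 3: 1}
See 3: counts = {1: 1, 3: 2}
See 1: counts = {1: 2, 3: 2}
See 2: counts = {1: 2, 3: 2, 2: 1}
See 2: counts = {1: 2, 3: 2, 2: 2}
See 2: counts = {1: 2, 3: 2, 2: 3}
See 2: counts = {1: 2, 3: 2, 2: 4}

{1: 2, 3: 2, 2: 4}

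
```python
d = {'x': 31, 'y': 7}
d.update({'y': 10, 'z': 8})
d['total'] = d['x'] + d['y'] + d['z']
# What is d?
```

After line 1: d = {'x': 31, 'y': 7}
After line 2 (y overwritten, z added): d = {'x': 31, 'y': 10, 'z': 8}
After line 3 (total = 31 + 10 + 8 = 49): d = {'x': 31, 'y': 10, 'z': 8, 'total': 49}

{'x': 31, 'y': 10, 'z': 8, 'total': 49}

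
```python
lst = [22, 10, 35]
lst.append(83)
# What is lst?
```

[22, 10, 35, 83]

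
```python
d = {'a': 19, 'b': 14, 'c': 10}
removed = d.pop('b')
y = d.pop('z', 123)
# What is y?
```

After line 1: d = {'a': 19, 'b': 14, 'c': 10}
After line 2 (pop 'b' returns 14): d = {'a': 19, 'c': 10}, removed = 14
After line 3 (pop 'z' missing, returns default 123): d = {'a': 19, 'c': 10}, y = 123

123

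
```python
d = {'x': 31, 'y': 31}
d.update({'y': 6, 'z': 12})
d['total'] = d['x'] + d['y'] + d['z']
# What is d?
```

After line 1: d = {'x': 31, 'y': 31}
After line 2 (y overwritten, z added): d = {'x': 31, 'y': 6, 'z': 12}
After line 3 (total = 31 + 6 + 12 = 49): d = {'x': 31, 'y': 6, 'z': 12, 'total': 49}

{'x': 31, 'y': 6, 'z': 12, 'total': 49}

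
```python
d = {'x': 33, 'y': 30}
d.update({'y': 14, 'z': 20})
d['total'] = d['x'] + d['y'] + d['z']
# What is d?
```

After line 1: d = {'x': 33, 'y': 30}
After line 2 (y overwritten, z added): d = {'x': 33, 'y': 14, 'z': 20}
After line 3 (total = 33 + 14 + 20 = 67): d = {'x': 33, 'y': 14, 'z': 20, 'total': 67}

{'x': 33, 'y': 14, 'z': 20, 'total': 67}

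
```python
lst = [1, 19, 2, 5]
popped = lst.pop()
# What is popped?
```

5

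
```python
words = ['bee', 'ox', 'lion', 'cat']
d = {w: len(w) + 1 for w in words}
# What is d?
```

{'bee': 4, 'ox': 3, 'lion': 5, 'cat': 4}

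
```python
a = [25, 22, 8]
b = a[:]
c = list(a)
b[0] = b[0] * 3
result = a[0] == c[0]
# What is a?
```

After line 1: a = [25, 22, 8]
After line 2 (b = a[:], copy): a = [25, 22, 8], b = [25, 22, 8]
After line 3 (c = list(a) is a copy, new object): c = [25, 22, 8]
After line 4 (b[0] = 25 * 3 = 75; only b mutates (copy)): a = [25, 22, 8], b = [75, 22, 8], c = [25, 22, 8]
After line 5 (a[0] = 25, c[0] = 25; result = True)

[25, 22, 8]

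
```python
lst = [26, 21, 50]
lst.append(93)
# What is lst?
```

[26, 21, 50, 93]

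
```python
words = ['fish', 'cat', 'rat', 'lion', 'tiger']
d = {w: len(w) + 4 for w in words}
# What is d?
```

{'fish': 8, 'cat': 7, 'rat': 7, 'lion': 8, 'tiger': 9}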